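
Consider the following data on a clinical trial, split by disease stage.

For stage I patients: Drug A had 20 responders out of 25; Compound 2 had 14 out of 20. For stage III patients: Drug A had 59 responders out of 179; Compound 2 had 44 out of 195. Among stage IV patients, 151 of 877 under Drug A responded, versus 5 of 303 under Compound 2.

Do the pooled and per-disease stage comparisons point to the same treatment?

Stage I: Drug A 20/25 = 80.0%, Compound 2 14/20 = 70.0% → Drug A
Stage III: Drug A 59/179 = 33.0%, Compound 2 44/195 = 22.6% → Drug A
Stage IV: Drug A 151/877 = 17.2%, Compound 2 5/303 = 1.7% → Drug A
Overall: Drug A 230/1081 = 21.3%, Compound 2 63/518 = 12.2% → Drug A
Drug A wins overall and in every disease group — no reversal.

Yes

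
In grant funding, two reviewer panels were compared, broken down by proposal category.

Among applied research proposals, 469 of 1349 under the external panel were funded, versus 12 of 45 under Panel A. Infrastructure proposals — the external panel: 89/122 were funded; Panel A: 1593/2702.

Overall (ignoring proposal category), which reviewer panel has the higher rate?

Panel A

Applied research: the external panel 469/1349 = 34.8%, Panel A 12/45 = 26.7% → the external panel
Infrastructure: the external panel 89/122 = 73.0%, Panel A 1593/2702 = 59.0% → the external panel
Overall: the external panel 558/1471 = 37.9%, Panel A 1605/2747 = 58.4% → Panel A
(The external panel wins every proposal group but Panel A wins overall — the external panel's proposals skew toward the low-rate applied research group.)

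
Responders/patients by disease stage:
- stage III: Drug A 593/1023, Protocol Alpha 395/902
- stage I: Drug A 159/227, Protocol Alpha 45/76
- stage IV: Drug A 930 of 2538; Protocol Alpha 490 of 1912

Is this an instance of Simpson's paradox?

Stage III: Drug A 593/1023 = 58.0%, Protocol Alpha 395/902 = 43.8% → Drug A
Stage I: Drug A 159/227 = 70.0%, Protocol Alpha 45/76 = 59.2% → Drug A
Stage IV: Drug A 930/2538 = 36.6%, Protocol Alpha 490/1912 = 25.6% → Drug A
Overall: Drug A 1682/3788 = 44.4%, Protocol Alpha 930/2890 = 32.2% → Drug A
Drug A wins overall and in every disease group — no reversal.

No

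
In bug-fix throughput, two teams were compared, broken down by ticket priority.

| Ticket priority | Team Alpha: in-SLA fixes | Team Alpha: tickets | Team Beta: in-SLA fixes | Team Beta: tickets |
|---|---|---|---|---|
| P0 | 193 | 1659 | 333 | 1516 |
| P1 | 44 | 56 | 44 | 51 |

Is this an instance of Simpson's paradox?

P0: Team Alpha 193/1659 = 11.6%, Team Beta 333/1516 = 22.0% → Team Beta
P1: Team Alpha 44/56 = 78.6%, Team Beta 44/51 = 86.3% → Team Beta
Overall: Team Alpha 237/1715 = 13.8%, Team Beta 377/1567 = 24.1% → Team Beta
Team Beta wins overall and in every ticket group — no reversal.

No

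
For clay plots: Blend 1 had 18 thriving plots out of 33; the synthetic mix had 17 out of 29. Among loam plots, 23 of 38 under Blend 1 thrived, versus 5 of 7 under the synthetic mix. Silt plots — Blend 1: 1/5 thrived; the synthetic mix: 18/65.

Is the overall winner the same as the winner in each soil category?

No

Clay: Blend 1 18/33 = 54.5%, the synthetic mix 17/29 = 58.6% → the synthetic mix
Loam: Blend 1 23/38 = 60.5%, the synthetic mix 5/7 = 71.4% → the synthetic mix
Silt: Blend 1 1/5 = 20.0%, the synthetic mix 18/65 = 27.7% → the synthetic mix
Overall: Blend 1 42/76 = 55.3%, the synthetic mix 40/101 = 39.6% → Blend 1
The synthetic mix wins each soil group but Blend 1 wins overall — the comparison reverses. The synthetic mix's plots skew toward silt, which has a lower base rate.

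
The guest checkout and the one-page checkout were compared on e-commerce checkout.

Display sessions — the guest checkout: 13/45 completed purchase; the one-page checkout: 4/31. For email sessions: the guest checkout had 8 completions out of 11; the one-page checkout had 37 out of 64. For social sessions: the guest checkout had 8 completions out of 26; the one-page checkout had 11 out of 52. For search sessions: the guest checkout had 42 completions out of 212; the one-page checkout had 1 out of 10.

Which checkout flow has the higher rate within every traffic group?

the guest checkout

Display: the guest checkout 13/45 = 28.9%, the one-page checkout 4/31 = 12.9% → the guest checkout
Email: the guest checkout 8/11 = 72.7%, the one-page checkout 37/64 = 57.8% → the guest checkout
Social: the guest checkout 8/26 = 30.8%, the one-page checkout 11/52 = 21.2% → the guest checkout
Search: the guest checkout 42/212 = 19.8%, the one-page checkout 1/10 = 10.0% → the guest checkout
The guest checkout has the higher rate in all 4 groups.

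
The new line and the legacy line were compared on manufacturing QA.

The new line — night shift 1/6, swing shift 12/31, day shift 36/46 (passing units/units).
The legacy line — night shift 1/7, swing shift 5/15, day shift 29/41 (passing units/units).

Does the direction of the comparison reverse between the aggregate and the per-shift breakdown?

No

Night shift: the new line 1/6 = 16.7%, the legacy line 1/7 = 14.3% → the new line
Swing shift: the new line 12/31 = 38.7%, the legacy line 5/15 = 33.3% → the new line
Day shift: the new line 36/46 = 78.3%, the legacy line 29/41 = 70.7% → the new line
Overall: the new line 49/83 = 59.0%, the legacy line 35/63 = 55.6% → the new line
The new line wins overall and in every shift group — no reversal.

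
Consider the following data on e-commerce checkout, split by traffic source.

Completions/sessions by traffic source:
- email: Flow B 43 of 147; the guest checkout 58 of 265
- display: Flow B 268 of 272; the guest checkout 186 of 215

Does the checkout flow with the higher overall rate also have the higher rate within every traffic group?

Yes

Email: Flow B 43/147 = 29.3%, the guest checkout 58/265 = 21.9% → Flow B
Display: Flow B 268/272 = 98.5%, the guest checkout 186/215 = 86.5% → Flow B
Overall: Flow B 311/419 = 74.2%, the guest checkout 244/480 = 50.8% → Flow B
Flow B wins overall and in every traffic group — no reversal.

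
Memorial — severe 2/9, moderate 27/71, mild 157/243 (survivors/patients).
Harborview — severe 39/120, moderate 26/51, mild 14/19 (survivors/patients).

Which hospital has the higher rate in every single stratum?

Harborview

Severe: Memorial 2/9 = 22.2%, Harborview 39/120 = 32.5% → Harborview
Moderate: Memorial 27/71 = 38.0%, Harborview 26/51 = 51.0% → Harborview
Mild: Memorial 157/243 = 64.6%, Harborview 14/19 = 73.7% → Harborview
Harborview has the higher rate in all 3 groups.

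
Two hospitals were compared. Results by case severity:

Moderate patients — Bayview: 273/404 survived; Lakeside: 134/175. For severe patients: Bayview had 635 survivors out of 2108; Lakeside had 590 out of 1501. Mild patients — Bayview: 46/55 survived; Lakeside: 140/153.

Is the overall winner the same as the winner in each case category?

Moderate: Bayview 273/404 = 67.6%, Lakeside 134/175 = 76.6% → Lakeside
Severe: Bayview 635/2108 = 30.1%, Lakeside 590/1501 = 39.3% → Lakeside
Mild: Bayview 46/55 = 83.6%, Lakeside 140/153 = 91.5% → Lakeside
Overall: Bayview 954/2567 = 37.2%, Lakeside 864/1829 = 47.2% → Lakeside
Lakeside wins overall and in every case group — no reversal.

Yes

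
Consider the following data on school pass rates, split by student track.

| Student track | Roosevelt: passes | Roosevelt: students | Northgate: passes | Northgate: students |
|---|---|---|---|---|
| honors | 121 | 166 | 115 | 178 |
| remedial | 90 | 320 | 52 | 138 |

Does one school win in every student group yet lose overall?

Honors: Roosevelt 121/166 = 72.9%, Northgate 115/178 = 64.6% → Roosevelt
Remedial: Roosevelt 90/320 = 28.1%, Northgate 52/138 = 37.7% → Northgate
Overall: Roosevelt 211/486 = 43.4%, Northgate 167/316 = 52.8% → Northgate
Neither sweeps: Roosevelt wins 1 of 2 groups, Northgate wins 1. Northgate wins overall but not every group — no Simpson reversal.

No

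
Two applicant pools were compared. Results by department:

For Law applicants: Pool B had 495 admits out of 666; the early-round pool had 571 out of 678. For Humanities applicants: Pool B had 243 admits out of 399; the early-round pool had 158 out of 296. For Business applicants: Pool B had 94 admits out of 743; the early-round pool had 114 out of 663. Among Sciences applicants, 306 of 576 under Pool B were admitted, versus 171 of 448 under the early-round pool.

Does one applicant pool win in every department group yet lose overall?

Law: Pool B 495/666 = 74.3%, the early-round pool 571/678 = 84.2% → the early-round pool
Humanities: Pool B 243/399 = 60.9%, the early-round pool 158/296 = 53.4% → Pool B
Business: Pool B 94/743 = 12.7%, the early-round pool 114/663 = 17.2% → the early-round pool
Sciences: Pool B 306/576 = 53.1%, the early-round pool 171/448 = 38.2% → Pool B
Overall: Pool B 1138/2384 = 47.7%, the early-round pool 1014/2085 = 48.6% → the early-round pool
Neither sweeps: Pool B wins 2 of 4 groups, the early-round pool wins 2. The early-round pool wins overall but not every group — no Simpson reversal.

No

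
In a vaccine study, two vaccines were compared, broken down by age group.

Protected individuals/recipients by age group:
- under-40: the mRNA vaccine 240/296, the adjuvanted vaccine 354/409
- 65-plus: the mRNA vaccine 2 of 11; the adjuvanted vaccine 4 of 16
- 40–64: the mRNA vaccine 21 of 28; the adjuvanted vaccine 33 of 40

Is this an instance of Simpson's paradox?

Under-40: the mRNA vaccine 240/296 = 81.1%, the adjuvanted vaccine 354/409 = 86.6% → the adjuvanted vaccine
65-plus: the mRNA vaccine 2/11 = 18.2%, the adjuvanted vaccine 4/16 = 25.0% → the adjuvanted vaccine
40–64: the mRNA vaccine 21/28 = 75.0%, the adjuvanted vaccine 33/40 = 82.5% → the adjuvanted vaccine
Overall: the mRNA vaccine 263/335 = 78.5%, the adjuvanted vaccine 391/465 = 84.1% → the adjuvanted vaccine
The adjuvanted vaccine wins overall and in every age group — no reversal.

No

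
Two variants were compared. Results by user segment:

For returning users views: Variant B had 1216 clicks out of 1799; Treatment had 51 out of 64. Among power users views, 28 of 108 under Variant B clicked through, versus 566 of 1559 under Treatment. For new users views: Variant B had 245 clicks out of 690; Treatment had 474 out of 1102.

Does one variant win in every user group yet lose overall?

Yes

Returning users: Variant B 1216/1799 = 67.6%, Treatment 51/64 = 79.7% → Treatment
Power users: Variant B 28/108 = 25.9%, Treatment 566/1559 = 36.3% → Treatment
New users: Variant B 245/690 = 35.5%, Treatment 474/1102 = 43.0% → Treatment
Overall: Variant B 1489/2597 = 57.3%, Treatment 1091/2725 = 40.0% → Variant B
Treatment wins each user group but Variant B wins overall — the comparison reverses. Treatment's views skew toward power users, which has a lower base rate.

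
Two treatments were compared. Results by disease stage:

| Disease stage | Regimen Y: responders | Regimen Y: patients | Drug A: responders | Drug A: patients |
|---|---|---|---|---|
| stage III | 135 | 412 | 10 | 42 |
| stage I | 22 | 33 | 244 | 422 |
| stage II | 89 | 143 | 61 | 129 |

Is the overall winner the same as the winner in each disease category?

Stage III: Regimen Y 135/412 = 32.8%, Drug A 10/42 = 23.8% → Regimen Y
Stage I: Regimen Y 22/33 = 66.7%, Drug A 244/422 = 57.8% → Regimen Y
Stage II: Regimen Y 89/143 = 62.2%, Drug A 61/129 = 47.3% → Regimen Y
Overall: Regimen Y 246/588 = 41.8%, Drug A 315/593 = 53.1% → Drug A
Regimen Y wins each disease group but Drug A wins overall — the comparison reverses. Regimen Y's patients skew toward stage III, which has a lower base rate.

No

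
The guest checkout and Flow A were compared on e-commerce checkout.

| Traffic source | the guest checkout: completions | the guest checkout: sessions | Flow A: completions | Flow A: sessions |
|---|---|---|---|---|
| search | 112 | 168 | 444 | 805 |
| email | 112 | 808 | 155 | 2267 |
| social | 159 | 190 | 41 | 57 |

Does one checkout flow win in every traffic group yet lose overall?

Search: the guest checkout 112/168 = 66.7%, Flow A 444/805 = 55.2% → the guest checkout
Email: the guest checkout 112/808 = 13.9%, Flow A 155/2267 = 6.8% → the guest checkout
Social: the guest checkout 159/190 = 83.7%, Flow A 41/57 = 71.9% → the guest checkout
Overall: the guest checkout 383/1166 = 32.8%, Flow A 640/3129 = 20.5% → the guest checkout
The guest checkout wins overall and in every traffic group — no reversal.

No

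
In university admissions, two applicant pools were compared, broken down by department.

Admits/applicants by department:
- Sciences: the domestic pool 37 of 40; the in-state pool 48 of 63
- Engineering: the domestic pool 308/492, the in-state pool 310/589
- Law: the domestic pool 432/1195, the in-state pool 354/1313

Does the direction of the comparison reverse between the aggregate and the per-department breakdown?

Sciences: the domestic pool 37/40 = 92.5%, the in-state pool 48/63 = 76.2% → the domestic pool
Engineering: the domestic pool 308/492 = 62.6%, the in-state pool 310/589 = 52.6% → the domestic pool
Law: the domestic pool 432/1195 = 36.2%, the in-state pool 354/1313 = 27.0% → the domestic pool
Overall: the domestic pool 777/1727 = 45.0%, the in-state pool 712/1965 = 36.2% → the domestic pool
The domestic pool wins overall and in every department group — no reversal.

No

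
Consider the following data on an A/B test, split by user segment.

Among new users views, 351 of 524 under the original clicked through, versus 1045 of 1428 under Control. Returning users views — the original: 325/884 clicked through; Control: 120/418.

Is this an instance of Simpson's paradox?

New users: the original 351/524 = 67.0%, Control 1045/1428 = 73.2% → Control
Returning users: the original 325/884 = 36.8%, Control 120/418 = 28.7% → the original
Overall: the original 676/1408 = 48.0%, Control 1165/1846 = 63.1% → Control
Neither sweeps: the original wins 1 of 2 groups, Control wins 1. Control wins overall but not every group — no Simpson reversal.

No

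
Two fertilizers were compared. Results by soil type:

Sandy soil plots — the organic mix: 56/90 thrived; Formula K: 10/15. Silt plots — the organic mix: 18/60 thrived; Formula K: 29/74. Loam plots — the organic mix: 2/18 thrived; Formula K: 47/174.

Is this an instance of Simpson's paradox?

Sandy soil: the organic mix 56/90 = 62.2%, Formula K 10/15 = 66.7% → Formula K
Silt: the organic mix 18/60 = 30.0%, Formula K 29/74 = 39.2% → Formula K
Loam: the organic mix 2/18 = 11.1%, Formula K 47/174 = 27.0% → Formula K
Overall: the organic mix 76/168 = 45.2%, Formula K 86/263 = 32.7% → the organic mix
Formula K wins each soil group but the organic mix wins overall — the comparison reverses. Formula K's plots skew toward loam, which has a lower base rate.

Yes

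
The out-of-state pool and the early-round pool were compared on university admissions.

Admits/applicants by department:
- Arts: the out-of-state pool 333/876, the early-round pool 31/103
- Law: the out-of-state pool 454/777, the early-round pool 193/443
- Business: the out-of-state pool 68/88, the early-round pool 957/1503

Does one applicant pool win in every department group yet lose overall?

Yes

Arts: the out-of-state pool 333/876 = 38.0%, the early-round pool 31/103 = 30.1% → the out-of-state pool
Law: the out-of-state pool 454/777 = 58.4%, the early-round pool 193/443 = 43.6% → the out-of-state pool
Business: the out-of-state pool 68/88 = 77.3%, the early-round pool 957/1503 = 63.7% → the out-of-state pool
Overall: the out-of-state pool 855/1741 = 49.1%, the early-round pool 1181/2049 = 57.6% → the early-round pool
The out-of-state pool wins each department group but the early-round pool wins overall — the comparison reverses. The out-of-state pool's applicants skew toward Arts, which has a lower base rate.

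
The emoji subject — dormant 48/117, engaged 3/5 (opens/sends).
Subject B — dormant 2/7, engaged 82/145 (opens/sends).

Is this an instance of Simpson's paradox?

Yes

Dormant: the emoji subject 48/117 = 41.0%, Subject B 2/7 = 28.6% → the emoji subject
Engaged: the emoji subject 3/5 = 60.0%, Subject B 82/145 = 56.6% → the emoji subject
Overall: the emoji subject 51/122 = 41.8%, Subject B 84/152 = 55.3% → Subject B
The emoji subject wins each recipient group but Subject B wins overall — the comparison reverses. The emoji subject's sends skew toward dormant, which has a lower base rate.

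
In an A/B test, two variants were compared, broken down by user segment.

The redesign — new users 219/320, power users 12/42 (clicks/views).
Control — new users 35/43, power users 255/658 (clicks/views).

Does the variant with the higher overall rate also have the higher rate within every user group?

No

New users: the redesign 219/320 = 68.4%, Control 35/43 = 81.4% → Control
Power users: the redesign 12/42 = 28.6%, Control 255/658 = 38.8% → Control
Overall: the redesign 231/362 = 63.8%, Control 290/701 = 41.4% → the redesign
Control wins each user group but the redesign wins overall — the comparison reverses. Control's views skew toward power users, which has a lower base rate.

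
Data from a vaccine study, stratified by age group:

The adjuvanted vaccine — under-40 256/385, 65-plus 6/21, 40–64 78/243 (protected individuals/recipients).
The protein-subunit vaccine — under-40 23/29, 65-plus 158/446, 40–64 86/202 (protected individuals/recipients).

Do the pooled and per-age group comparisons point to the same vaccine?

No

Under-40: the adjuvanted vaccine 256/385 = 66.5%, the protein-subunit vaccine 23/29 = 79.3% → the protein-subunit vaccine
65-plus: the adjuvanted vaccine 6/21 = 28.6%, the protein-subunit vaccine 158/446 = 35.4% → the protein-subunit vaccine
40–64: the adjuvanted vaccine 78/243 = 32.1%, the protein-subunit vaccine 86/202 = 42.6% → the protein-subunit vaccine
Overall: the adjuvanted vaccine 340/649 = 52.4%, the protein-subunit vaccine 267/677 = 39.4% → the adjuvanted vaccine
The protein-subunit vaccine wins each age group but the adjuvanted vaccine wins overall — the comparison reverses. The protein-subunit vaccine's recipients skew toward 65-plus, which has a lower base rate.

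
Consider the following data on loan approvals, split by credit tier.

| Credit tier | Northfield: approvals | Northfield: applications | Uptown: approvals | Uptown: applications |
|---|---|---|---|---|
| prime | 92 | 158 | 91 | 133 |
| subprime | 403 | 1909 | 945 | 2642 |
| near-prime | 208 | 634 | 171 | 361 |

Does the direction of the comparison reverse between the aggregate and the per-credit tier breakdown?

Prime: Northfield 92/158 = 58.2%, Uptown 91/133 = 68.4% → Uptown
Subprime: Northfield 403/1909 = 21.1%, Uptown 945/2642 = 35.8% → Uptown
Near-prime: Northfield 208/634 = 32.8%, Uptown 171/361 = 47.4% → Uptown
Overall: Northfield 703/2701 = 26.0%, Uptown 1207/3136 = 38.5% → Uptown
Uptown wins overall and in every credit group — no reversal.

No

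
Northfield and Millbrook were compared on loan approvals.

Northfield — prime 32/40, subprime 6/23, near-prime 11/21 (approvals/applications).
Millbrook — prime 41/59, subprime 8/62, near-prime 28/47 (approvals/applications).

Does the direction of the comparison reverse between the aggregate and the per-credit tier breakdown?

No

Prime: Northfield 32/40 = 80.0%, Millbrook 41/59 = 69.5% → Northfield
Subprime: Northfield 6/23 = 26.1%, Millbrook 8/62 = 12.9% → Northfield
Near-prime: Northfield 11/21 = 52.4%, Millbrook 28/47 = 59.6% → Millbrook
Overall: Northfield 49/84 = 58.3%, Millbrook 77/168 = 45.8% → Northfield
Neither sweeps: Northfield wins 2 of 3 groups, Millbrook wins 1. Northfield wins overall but not every group — no Simpson reversal.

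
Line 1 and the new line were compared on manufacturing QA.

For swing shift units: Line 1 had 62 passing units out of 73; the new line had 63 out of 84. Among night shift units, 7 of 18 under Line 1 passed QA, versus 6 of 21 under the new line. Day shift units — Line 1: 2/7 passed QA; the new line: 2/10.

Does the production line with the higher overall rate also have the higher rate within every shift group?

Yes

Swing shift: Line 1 62/73 = 84.9%, the new line 63/84 = 75.0% → Line 1
Night shift: Line 1 7/18 = 38.9%, the new line 6/21 = 28.6% → Line 1
Day shift: Line 1 2/7 = 28.6%, the new line 2/10 = 20.0% → Line 1
Overall: Line 1 71/98 = 72.4%, the new line 71/115 = 61.7% → Line 1
Line 1 wins overall and in every shift group — no reversal.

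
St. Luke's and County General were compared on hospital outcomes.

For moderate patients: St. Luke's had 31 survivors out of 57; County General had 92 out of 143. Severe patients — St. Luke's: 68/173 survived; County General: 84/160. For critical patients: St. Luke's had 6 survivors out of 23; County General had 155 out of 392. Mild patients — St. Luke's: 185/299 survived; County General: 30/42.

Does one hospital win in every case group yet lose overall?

Yes

Moderate: St. Luke's 31/57 = 54.4%, County General 92/143 = 64.3% → County General
Severe: St. Luke's 68/173 = 39.3%, County General 84/160 = 52.5% → County General
Critical: St. Luke's 6/23 = 26.1%, County General 155/392 = 39.5% → County General
Mild: St. Luke's 185/299 = 61.9%, County General 30/42 = 71.4% → County General
Overall: St. Luke's 290/552 = 52.5%, County General 361/737 = 49.0% → St. Luke's
County General wins each case group but St. Luke's wins overall — the comparison reverses. County General's patients skew toward critical, which has a lower base rate.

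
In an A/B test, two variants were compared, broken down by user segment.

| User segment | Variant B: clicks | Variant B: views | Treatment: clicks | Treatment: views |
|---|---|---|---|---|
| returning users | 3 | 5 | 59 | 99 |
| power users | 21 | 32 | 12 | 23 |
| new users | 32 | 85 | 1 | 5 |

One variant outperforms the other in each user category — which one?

Returning users: Variant B 3/5 = 60.0%, Treatment 59/99 = 59.6% → Variant B
Power users: Variant B 21/32 = 65.6%, Treatment 12/23 = 52.2% → Variant B
New users: Variant B 32/85 = 37.6%, Treatment 1/5 = 20.0% → Variant B
Variant B has the higher rate in all 3 groups.

Variant B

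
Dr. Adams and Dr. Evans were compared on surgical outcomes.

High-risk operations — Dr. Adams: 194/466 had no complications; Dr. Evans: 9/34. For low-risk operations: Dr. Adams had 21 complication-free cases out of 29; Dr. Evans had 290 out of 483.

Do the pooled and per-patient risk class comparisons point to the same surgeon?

High-risk: Dr. Adams 194/466 = 41.6%, Dr. Evans 9/34 = 26.5% → Dr. Adams
Low-risk: Dr. Adams 21/29 = 72.4%, Dr. Evans 290/483 = 60.0% → Dr. Adams
Overall: Dr. Adams 215/495 = 43.4%, Dr. Evans 299/517 = 57.8% → Dr. Evans
Dr. Adams wins each patient risk group but Dr. Evans wins overall — the comparison reverses. Dr. Adams's operations skew toward high-risk, which has a lower base rate.

No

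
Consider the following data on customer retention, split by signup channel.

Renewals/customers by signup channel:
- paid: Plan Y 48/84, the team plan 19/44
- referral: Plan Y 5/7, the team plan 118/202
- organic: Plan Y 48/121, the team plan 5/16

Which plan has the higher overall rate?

Paid: Plan Y 48/84 = 57.1%, the team plan 19/44 = 43.2% → Plan Y
Referral: Plan Y 5/7 = 71.4%, the team plan 118/202 = 58.4% → Plan Y
Organic: Plan Y 48/121 = 39.7%, the team plan 5/16 = 31.2% → Plan Y
Overall: Plan Y 101/212 = 47.6%, the team plan 142/262 = 54.2% → the team plan
(Plan Y wins every signup group but the team plan wins overall — Plan Y's customers skew toward the low-rate organic group.)

the team plan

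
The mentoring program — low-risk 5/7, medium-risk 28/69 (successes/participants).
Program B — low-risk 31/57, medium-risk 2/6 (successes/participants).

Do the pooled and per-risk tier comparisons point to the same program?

No

Low-risk: the mentoring program 5/7 = 71.4%, Program B 31/57 = 54.4% → the mentoring program
Medium-risk: the mentoring program 28/69 = 40.6%, Program B 2/6 = 33.3% → the mentoring program
Overall: the mentoring program 33/76 = 43.4%, Program B 33/63 = 52.4% → Program B
The mentoring program wins each risk group but Program B wins overall — the comparison reverses. The mentoring program's participants skew toward medium-risk, which has a lower base rate.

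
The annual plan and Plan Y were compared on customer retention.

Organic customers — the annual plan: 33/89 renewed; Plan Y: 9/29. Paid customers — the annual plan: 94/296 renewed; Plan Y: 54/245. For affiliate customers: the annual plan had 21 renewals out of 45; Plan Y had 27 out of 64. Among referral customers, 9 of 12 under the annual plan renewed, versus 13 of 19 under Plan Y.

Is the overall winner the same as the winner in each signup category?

Organic: the annual plan 33/89 = 37.1%, Plan Y 9/29 = 31.0% → the annual plan
Paid: the annual plan 94/296 = 31.8%, Plan Y 54/245 = 22.0% → the annual plan
Affiliate: the annual plan 21/45 = 46.7%, Plan Y 27/64 = 42.2% → the annual plan
Referral: the annual plan 9/12 = 75.0%, Plan Y 13/19 = 68.4% → the annual plan
Overall: the annual plan 157/442 = 35.5%, Plan Y 103/357 = 28.9% → the annual plan
The annual plan wins overall and in every signup group — no reversal.

Yes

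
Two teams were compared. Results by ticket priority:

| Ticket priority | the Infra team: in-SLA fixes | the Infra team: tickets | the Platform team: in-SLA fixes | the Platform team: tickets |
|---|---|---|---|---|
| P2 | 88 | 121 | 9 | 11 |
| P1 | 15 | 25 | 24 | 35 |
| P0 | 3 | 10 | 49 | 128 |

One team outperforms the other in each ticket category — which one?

P2: the Infra team 88/121 = 72.7%, the Platform team 9/11 = 81.8% → the Platform team
P1: the Infra team 15/25 = 60.0%, the Platform team 24/35 = 68.6% → the Platform team
P0: the Infra team 3/10 = 30.0%, the Platform team 49/128 = 38.3% → the Platform team
The Platform team has the higher rate in all 3 groups.

the Platform team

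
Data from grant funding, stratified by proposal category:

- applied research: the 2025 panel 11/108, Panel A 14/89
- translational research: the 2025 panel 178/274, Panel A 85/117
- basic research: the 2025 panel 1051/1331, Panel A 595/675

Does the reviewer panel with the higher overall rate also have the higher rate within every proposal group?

Applied research: the 2025 panel 11/108 = 10.2%, Panel A 14/89 = 15.7% → Panel A
Translational research: the 2025 panel 178/274 = 65.0%, Panel A 85/117 = 72.6% → Panel A
Basic research: the 2025 panel 1051/1331 = 79.0%, Panel A 595/675 = 88.1% → Panel A
Overall: the 2025 panel 1240/1713 = 72.4%, Panel A 694/881 = 78.8% → Panel A
Panel A wins overall and in every proposal group — no reversal.

Yes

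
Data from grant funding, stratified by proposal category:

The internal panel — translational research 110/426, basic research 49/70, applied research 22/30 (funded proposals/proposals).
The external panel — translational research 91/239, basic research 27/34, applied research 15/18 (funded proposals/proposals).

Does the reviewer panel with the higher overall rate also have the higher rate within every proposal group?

Yes

Translational research: the internal panel 110/426 = 25.8%, the external panel 91/239 = 38.1% → the external panel
Basic research: the internal panel 49/70 = 70.0%, the external panel 27/34 = 79.4% → the external panel
Applied research: the internal panel 22/30 = 73.3%, the external panel 15/18 = 83.3% → the external panel
Overall: the internal panel 181/526 = 34.4%, the external panel 133/291 = 45.7% → the external panel
The external panel wins overall and in every proposal group — no reversal.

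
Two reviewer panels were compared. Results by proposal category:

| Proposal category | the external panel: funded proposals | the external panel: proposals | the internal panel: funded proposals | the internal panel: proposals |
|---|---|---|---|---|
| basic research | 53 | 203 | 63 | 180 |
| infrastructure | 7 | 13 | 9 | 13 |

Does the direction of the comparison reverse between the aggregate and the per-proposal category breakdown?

Basic research: the external panel 53/203 = 26.1%, the internal panel 63/180 = 35.0% → the internal panel
Infrastructure: the external panel 7/13 = 53.8%, the internal panel 9/13 = 69.2% → the internal panel
Overall: the external panel 60/216 = 27.8%, the internal panel 72/193 = 37.3% → the internal panel
The internal panel wins overall and in every proposal group — no reversal.

No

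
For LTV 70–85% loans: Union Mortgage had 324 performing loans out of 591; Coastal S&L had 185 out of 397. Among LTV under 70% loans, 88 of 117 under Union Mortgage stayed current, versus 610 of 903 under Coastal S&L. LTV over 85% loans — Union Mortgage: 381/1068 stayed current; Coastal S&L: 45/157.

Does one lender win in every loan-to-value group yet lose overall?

Yes

LTV 70–85%: Union Mortgage 324/591 = 54.8%, Coastal S&L 185/397 = 46.6% → Union Mortgage
LTV under 70%: Union Mortgage 88/117 = 75.2%, Coastal S&L 610/903 = 67.6% → Union Mortgage
LTV over 85%: Union Mortgage 381/1068 = 35.7%, Coastal S&L 45/157 = 28.7% → Union Mortgage
Overall: Union Mortgage 793/1776 = 44.7%, Coastal S&L 840/1457 = 57.7% → Coastal S&L
Union Mortgage wins each loan-to-value group but Coastal S&L wins overall — the comparison reverses. Union Mortgage's loans skew toward LTV over 85%, which has a lower base rate.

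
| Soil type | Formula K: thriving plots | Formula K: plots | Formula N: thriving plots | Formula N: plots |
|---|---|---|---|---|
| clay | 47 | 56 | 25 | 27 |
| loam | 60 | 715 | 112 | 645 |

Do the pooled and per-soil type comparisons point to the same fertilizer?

Yes

Clay: Formula K 47/56 = 83.9%, Formula N 25/27 = 92.6% → Formula N
Loam: Formula K 60/715 = 8.4%, Formula N 112/645 = 17.4% → Formula N
Overall: Formula K 107/771 = 13.9%, Formula N 137/672 = 20.4% → Formula N
Formula N wins overall and in every soil group — no reversal.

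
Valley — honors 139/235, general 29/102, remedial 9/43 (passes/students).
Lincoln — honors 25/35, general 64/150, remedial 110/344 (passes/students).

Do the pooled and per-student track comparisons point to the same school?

No

Honors: Valley 139/235 = 59.1%, Lincoln 25/35 = 71.4% → Lincoln
General: Valley 29/102 = 28.4%, Lincoln 64/150 = 42.7% → Lincoln
Remedial: Valley 9/43 = 20.9%, Lincoln 110/344 = 32.0% → Lincoln
Overall: Valley 177/380 = 46.6%, Lincoln 199/529 = 37.6% → Valley
Lincoln wins each student group but Valley wins overall — the comparison reverses. Lincoln's students skew toward remedial, which has a lower base rate.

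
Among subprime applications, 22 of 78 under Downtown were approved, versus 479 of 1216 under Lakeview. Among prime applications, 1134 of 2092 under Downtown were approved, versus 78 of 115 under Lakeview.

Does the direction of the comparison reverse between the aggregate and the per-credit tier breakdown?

Subprime: Downtown 22/78 = 28.2%, Lakeview 479/1216 = 39.4% → Lakeview
Prime: Downtown 1134/2092 = 54.2%, Lakeview 78/115 = 67.8% → Lakeview
Overall: Downtown 1156/2170 = 53.3%, Lakeview 557/1331 = 41.8% → Downtown
Lakeview wins each credit group but Downtown wins overall — the comparison reverses. Lakeview's applications skew toward subprime, which has a lower base rate.

Yes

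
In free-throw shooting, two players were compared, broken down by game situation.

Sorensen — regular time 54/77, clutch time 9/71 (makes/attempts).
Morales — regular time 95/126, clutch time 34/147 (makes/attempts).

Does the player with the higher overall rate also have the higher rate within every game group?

Yes

Regular time: Sorensen 54/77 = 70.1%, Morales 95/126 = 75.4% → Morales
Clutch time: Sorensen 9/71 = 12.7%, Morales 34/147 = 23.1% → Morales
Overall: Sorensen 63/148 = 42.6%, Morales 129/273 = 47.3% → Morales
Morales wins overall and in every game group — no reversal.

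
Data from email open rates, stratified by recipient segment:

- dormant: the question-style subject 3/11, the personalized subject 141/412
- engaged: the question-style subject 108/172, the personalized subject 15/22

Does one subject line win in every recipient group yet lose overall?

Dormant: the question-style subject 3/11 = 27.3%, the personalized subject 141/412 = 34.2% → the personalized subject
Engaged: the question-style subject 108/172 = 62.8%, the personalized subject 15/22 = 68.2% → the personalized subject
Overall: the question-style subject 111/183 = 60.7%, the personalized subject 156/434 = 35.9% → the question-style subject
The personalized subject wins each recipient group but the question-style subject wins overall — the comparison reverses. The personalized subject's sends skew toward dormant, which has a lower base rate.

Yes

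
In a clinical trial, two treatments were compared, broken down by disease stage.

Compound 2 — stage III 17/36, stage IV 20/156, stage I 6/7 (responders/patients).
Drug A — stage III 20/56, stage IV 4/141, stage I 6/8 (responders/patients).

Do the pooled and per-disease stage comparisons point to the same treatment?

Yes

Stage III: Compound 2 17/36 = 47.2%, Drug A 20/56 = 35.7% → Compound 2
Stage IV: Compound 2 20/156 = 12.8%, Drug A 4/141 = 2.8% → Compound 2
Stage I: Compound 2 6/7 = 85.7%, Drug A 6/8 = 75.0% → Compound 2
Overall: Compound 2 43/199 = 21.6%, Drug A 30/205 = 14.6% → Compound 2
Compound 2 wins overall and in every disease group — no reversal.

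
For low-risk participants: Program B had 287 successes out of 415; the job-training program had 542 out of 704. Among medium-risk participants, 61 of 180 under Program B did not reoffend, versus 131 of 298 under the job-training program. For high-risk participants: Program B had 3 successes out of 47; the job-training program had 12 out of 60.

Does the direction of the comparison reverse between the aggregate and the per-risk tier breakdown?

No

Low-risk: Program B 287/415 = 69.2%, the job-training program 542/704 = 77.0% → the job-training program
Medium-risk: Program B 61/180 = 33.9%, the job-training program 131/298 = 44.0% → the job-training program
High-risk: Program B 3/47 = 6.4%, the job-training program 12/60 = 20.0% → the job-training program
Overall: Program B 351/642 = 54.7%, the job-training program 685/1062 = 64.5% → the job-training program
The job-training program wins overall and in every risk group — no reversal.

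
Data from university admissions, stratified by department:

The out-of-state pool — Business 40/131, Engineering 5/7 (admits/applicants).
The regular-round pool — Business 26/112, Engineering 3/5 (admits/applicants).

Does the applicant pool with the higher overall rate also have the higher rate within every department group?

Yes

Business: the out-of-state pool 40/131 = 30.5%, the regular-round pool 26/112 = 23.2% → the out-of-state pool
Engineering: the out-of-state pool 5/7 = 71.4%, the regular-round pool 3/5 = 60.0% → the out-of-state pool
Overall: the out-of-state pool 45/138 = 32.6%, the regular-round pool 29/117 = 24.8% → the out-of-state pool
The out-of-state pool wins overall and in every department group — no reversal.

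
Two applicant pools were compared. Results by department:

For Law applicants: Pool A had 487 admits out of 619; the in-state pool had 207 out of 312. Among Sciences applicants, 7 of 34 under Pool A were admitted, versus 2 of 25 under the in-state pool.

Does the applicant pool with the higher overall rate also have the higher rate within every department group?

Law: Pool A 487/619 = 78.7%, the in-state pool 207/312 = 66.3% → Pool A
Sciences: Pool A 7/34 = 20.6%, the in-state pool 2/25 = 8.0% → Pool A
Overall: Pool A 494/653 = 75.7%, the in-state pool 209/337 = 62.0% → Pool A
Pool A wins overall and in every department group — no reversal.

Yes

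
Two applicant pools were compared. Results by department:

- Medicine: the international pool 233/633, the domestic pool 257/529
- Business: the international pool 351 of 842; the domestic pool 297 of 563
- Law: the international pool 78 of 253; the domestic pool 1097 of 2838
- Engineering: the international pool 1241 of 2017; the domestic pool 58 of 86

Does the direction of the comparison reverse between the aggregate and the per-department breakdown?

Yes

Medicine: the international pool 233/633 = 36.8%, the domestic pool 257/529 = 48.6% → the domestic pool
Business: the international pool 351/842 = 41.7%, the domestic pool 297/563 = 52.8% → the domestic pool
Law: the international pool 78/253 = 30.8%, the domestic pool 1097/2838 = 38.7% → the domestic pool
Engineering: the international pool 1241/2017 = 61.5%, the domestic pool 58/86 = 67.4% → the domestic pool
Overall: the international pool 1903/3745 = 50.8%, the domestic pool 1709/4016 = 42.6% → the international pool
The domestic pool wins each department group but the international pool wins overall — the comparison reverses. The domestic pool's applicants skew toward Law, which has a lower base rate.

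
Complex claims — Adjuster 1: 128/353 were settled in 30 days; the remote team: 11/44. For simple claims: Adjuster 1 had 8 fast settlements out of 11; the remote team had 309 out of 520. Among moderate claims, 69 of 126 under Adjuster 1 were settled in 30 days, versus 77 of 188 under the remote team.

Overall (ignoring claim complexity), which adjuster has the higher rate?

Complex: Adjuster 1 128/353 = 36.3%, the remote team 11/44 = 25.0% → Adjuster 1
Simple: Adjuster 1 8/11 = 72.7%, the remote team 309/520 = 59.4% → Adjuster 1
Moderate: Adjuster 1 69/126 = 54.8%, the remote team 77/188 = 41.0% → Adjuster 1
Overall: Adjuster 1 205/490 = 41.8%, the remote team 397/752 = 52.8% → the remote team
(Adjuster 1 wins every claim group but the remote team wins overall — Adjuster 1's claims skew toward the low-rate complex group.)

the remote team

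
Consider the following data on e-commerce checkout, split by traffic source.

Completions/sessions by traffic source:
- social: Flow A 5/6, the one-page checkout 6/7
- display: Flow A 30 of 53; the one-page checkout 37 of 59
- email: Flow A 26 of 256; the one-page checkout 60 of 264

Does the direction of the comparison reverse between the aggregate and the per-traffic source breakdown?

No

Social: Flow A 5/6 = 83.3%, the one-page checkout 6/7 = 85.7% → the one-page checkout
Display: Flow A 30/53 = 56.6%, the one-page checkout 37/59 = 62.7% → the one-page checkout
Email: Flow A 26/256 = 10.2%, the one-page checkout 60/264 = 22.7% → the one-page checkout
Overall: Flow A 61/315 = 19.4%, the one-page checkout 103/330 = 31.2% → the one-page checkout
The one-page checkout wins overall and in every traffic group — no reversal.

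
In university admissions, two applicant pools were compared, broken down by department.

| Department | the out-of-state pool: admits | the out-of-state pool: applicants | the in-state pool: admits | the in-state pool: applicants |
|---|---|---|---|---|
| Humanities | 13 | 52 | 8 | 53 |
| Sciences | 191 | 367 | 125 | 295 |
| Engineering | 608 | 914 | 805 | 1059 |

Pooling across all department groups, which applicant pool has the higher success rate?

Humanities: the out-of-state pool 13/52 = 25.0%, the in-state pool 8/53 = 15.1% → the out-of-state pool
Sciences: the out-of-state pool 191/367 = 52.0%, the in-state pool 125/295 = 42.4% → the out-of-state pool
Engineering: the out-of-state pool 608/914 = 66.5%, the in-state pool 805/1059 = 76.0% → the in-state pool
Overall: the out-of-state pool 812/1333 = 60.9%, the in-state pool 938/1407 = 66.7% → the in-state pool
(Neither sweeps every department group, but the in-state pool has the higher pooled rate.)

the in-state pool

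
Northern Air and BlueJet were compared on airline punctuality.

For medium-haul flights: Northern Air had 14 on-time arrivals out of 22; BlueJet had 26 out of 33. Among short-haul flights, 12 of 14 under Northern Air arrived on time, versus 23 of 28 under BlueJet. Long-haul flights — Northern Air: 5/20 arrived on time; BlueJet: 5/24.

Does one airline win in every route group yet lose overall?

Medium-haul: Northern Air 14/22 = 63.6%, BlueJet 26/33 = 78.8% → BlueJet
Short-haul: Northern Air 12/14 = 85.7%, BlueJet 23/28 = 82.1% → Northern Air
Long-haul: Northern Air 5/20 = 25.0%, BlueJet 5/24 = 20.8% → Northern Air
Overall: Northern Air 31/56 = 55.4%, BlueJet 54/85 = 63.5% → BlueJet
Neither sweeps: Northern Air wins 2 of 3 groups, BlueJet wins 1. BlueJet wins overall but not every group — no Simpson reversal.

No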